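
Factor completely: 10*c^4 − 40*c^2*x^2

Factor out 10*c^2, leaving c^2 − 4*x^2, which is a difference of two squares.

10*c^2*(c + 2*x)*(c − 2*x)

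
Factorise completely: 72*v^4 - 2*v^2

2*v^2*(6*v + 1)*(6*v - 1)

Every term has a factor of 2*v^2. Then 36*v^2 - 1 = (6*v)² − (1)².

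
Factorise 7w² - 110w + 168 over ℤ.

(7w - 12)(w - 14)

Need a pair with product 7·168 = 1176 and sum -110: that's -12 and -98.
Split the middle term: 7w² - 12w - 98w + 168 = w(7w - 12) - 14(7w - 12).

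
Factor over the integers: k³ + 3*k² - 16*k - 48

Testing divisors of the constant over divisors of the leading coefficient, k = -4 is a root, so (k + 4) is a factor; dividing leaves k² - k - 12.
The remaining quadratic factors as (k - 4)(k + 3).

(k + 3)*(k + 4)*(k - 4)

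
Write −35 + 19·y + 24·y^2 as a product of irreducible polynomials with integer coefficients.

(3·y + 5)·(8·y − 7)

Need a pair with product 24·(−35) = −840 and sum 19: that's 40 and −21.
Split the middle term: 24·y^2 + 40·y − 21·y − 35 = 8·y·(3·y + 5) − 7·(3·y + 5).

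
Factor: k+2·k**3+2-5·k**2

Trying the rational-root candidates, k = 1 is a root, so (k-1) is a factor; dividing leaves 2·k**2-3·k-2.
The remaining quadratic factors as (k-2)(2·k+1).

(2·k+1)·(k-1)·(k-2)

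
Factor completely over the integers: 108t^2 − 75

3(6t + 5)(6t − 5)

Factor out 3, leaving 36t^2 − 25, which is a difference of two squares.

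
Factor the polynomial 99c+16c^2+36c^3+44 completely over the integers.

(9c+4)(4c^2+11)

Group as (36c^3+99c) + (16c^2+44) = 9c(4c^2+11) + 4(4c^2+11).
Both groups share the factor (4c^2+11).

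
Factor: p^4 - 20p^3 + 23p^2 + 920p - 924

Testing divisors of the constant over divisors of the leading coefficient, p = 14 is a root, giving the factor (p - 14) and quotient p^3 - 6p^2 - 61p + 66.
Then p = 1 is a root, so (p - 1) divides it; the quotient is p^2 - 5p - 66.
The remaining quadratic factors as (p - 11)(p + 6).

(p + 6)(p - 1)(p - 11)(p - 14)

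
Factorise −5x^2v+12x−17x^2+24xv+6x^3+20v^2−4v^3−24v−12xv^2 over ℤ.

(x−2v)(3x+2v−4)(2x+v−3)

Group: 2x(3x^2−4xv−4x−4v^2+8v) + (v−3)(3x^2−4xv−4x−4v^2+8v); both groups contain (3x^2−4xv−4x−4v^2+8v), so (2x+v−3) is a factor with cofactor 3x^2−4xv−4x−4v^2+8v.
The cofactor groups again: 3x^2−4xv−4x−4v^2+8v = x(3x+2v−4) − 2v(3x+2v−4); both groups contain (3x+2v−4), giving (x−2v)(3x+2v−4).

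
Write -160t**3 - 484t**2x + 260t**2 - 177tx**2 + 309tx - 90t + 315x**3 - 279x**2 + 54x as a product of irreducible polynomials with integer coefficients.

Group: 5t(-32t**2 - 116tx + 52t - 105x**2 + 93x - 18) - 3x(-32t**2 - 116tx + 52t - 105x**2 + 93x - 18); both groups contain (-32t**2 - 116tx + 52t - 105x**2 + 93x - 18), so (5t - 3x) is a factor with cofactor -32t**2 - 116tx + 52t - 105x**2 + 93x - 18.
The cofactor groups again: -32t**2 - 116tx + 52t - 105x**2 + 93x - 18 = -4t(8t + 15x - 9) + (-7x + 2)(8t + 15x - 9); both groups contain (8t + 15x - 9), giving -(4t + 7x - 2)(8t + 15x - 9).

-(4t + 7x - 2)(5t - 3x)(8t + 15x - 9)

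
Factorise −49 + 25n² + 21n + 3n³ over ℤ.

(3n + 7)(n + 7)(n − 1)

By the rational root theorem, n = −7/3 is a root, so (3n + 7) is a factor; dividing leaves n² + 6n − 7.
The remaining quadratic factors as (n + 7)(n − 1).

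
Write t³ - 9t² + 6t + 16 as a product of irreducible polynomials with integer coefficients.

(t + 1)(t - 2)(t - 8)

Trying the rational-root candidates, t = 8 is a root, giving the factor (t - 8) and quotient t² - t - 2.
The remaining quadratic factors as (t + 1)(t - 2).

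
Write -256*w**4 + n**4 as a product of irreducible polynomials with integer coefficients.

(n)⁴ − (4*w)⁴ = ((n)² − (4*w)²)((n)² + (4*w)²); the first factor splits again, the second (n**2 + 16*w**2) is irreducible.

(n + 4*w)*(n - 4*w)*(n**2 + 16*w**2)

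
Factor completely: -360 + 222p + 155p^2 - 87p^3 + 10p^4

Trying the rational-root candidates, p = 6/5 is a root, so (5p - 6) is a factor; dividing leaves 2p^3 - 15p^2 + 13p + 60.
Then p = 5 is a root, so (p - 5) is a factor; dividing leaves 2p^2 - 5p - 12.
The remaining quadratic factors as (p - 4)(2p + 3).

(2p + 3)(5p - 6)(p - 4)(p - 5)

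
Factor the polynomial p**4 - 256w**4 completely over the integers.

(p)⁴ − (4w)⁴ = ((p)² − (4w)²)((p)² + (4w)²); the first factor splits again, the second (p**2 + 16w**2) is irreducible.

(p + 4w)(p - 4w)(p**2 + 16w**2)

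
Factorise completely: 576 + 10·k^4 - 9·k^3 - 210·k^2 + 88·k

(2·k - 9)·(5·k + 8)·(k + 4)·(k - 2)

Testing divisors of the constant over divisors of the leading coefficient, k = -8/5 is a root, so (5·k + 8) is a factor; dividing leaves 2·k^3 - 5·k^2 - 34·k + 72.
Continuing, k = 2 is a root, so (k - 2) is a factor; dividing leaves 2·k^2 - k - 36.
The remaining quadratic factors as (2·k - 9)(k + 4).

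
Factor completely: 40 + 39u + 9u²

(3u + 5)(3u + 8)

Need a pair with product 9·40 = 360 and sum 39: that's 15 and 24.
Split the middle term: 9u² + 15u + 24u + 40 = 3u(3u + 5) + 8(3u + 5).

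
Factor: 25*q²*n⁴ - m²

Recognize a difference of squares with the parts 5*q*n² and m.

(5*q*n² - m)*(5*q*n² + m)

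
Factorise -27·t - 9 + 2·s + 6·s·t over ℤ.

Group as (6·s·t + 2·s) + (-27·t - 9) = 2·s·(3·t + 1) - 9·(3·t + 1).
Both groups share the factor (3·t + 1).

(2·s - 9)·(3·t + 1)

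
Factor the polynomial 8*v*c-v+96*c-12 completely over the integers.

(8*c-1)*(v+12)

Group as (8*v*c-v) + (96*c-12) = v*(8*c-1) + 12*(8*c-1).
Both groups share the factor (8*c-1).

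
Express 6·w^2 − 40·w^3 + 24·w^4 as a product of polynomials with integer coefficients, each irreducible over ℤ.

Pull out the common factor 2·w^2, then factor the remaining trinomial.

2·w^2·(2·w − 3)·(6·w − 1)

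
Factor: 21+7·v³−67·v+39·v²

(7·v−3)·(v+7)·(v−1)

Among the possible rational roots, v = 1 is a root, so (v−1) is a factor; dividing leaves 7·v²+46·v−21.
The remaining quadratic factors as (v+7)(7·v−3).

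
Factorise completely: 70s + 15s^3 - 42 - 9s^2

(5s - 3)(3s^2 + 14)

Group as (15s^3 + 70s) + (-9s^2 - 42) = 5s(3s^2 + 14) - 3(3s^2 + 14).
Both groups share the factor (3s^2 + 14).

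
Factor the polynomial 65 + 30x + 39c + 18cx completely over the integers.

Group as (18cx + 39c) + (30x + 65) = 3c(6x + 13) + 5(6x + 13).
Both groups share the factor (6x + 13).

(3c + 5)(6x + 13)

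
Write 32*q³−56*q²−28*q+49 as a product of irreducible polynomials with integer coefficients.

(4*q−7)*(8*q²−7)

Group as (32*q³−28*q) + (−56*q²+49) = 4*q*(8*q²−7) − 7*(8*q²−7).
Both groups share the factor (8*q²−7).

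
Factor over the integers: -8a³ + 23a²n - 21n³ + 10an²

-(8a - 7n)(a + n)(a - 3n)

Group: a(-8a² + 31an - 21n²) + n(-8a² + 31an - 21n²); both groups contain (-8a² + 31an - 21n²), so (a + n) is a factor with cofactor -8a² + 31an - 21n².
The cofactor groups again: -8a² + 31an - 21n² = -8a(a - 3n) + 7n(a - 3n); both groups contain (a - 3n), giving -(8a - 7n)(a - 3n).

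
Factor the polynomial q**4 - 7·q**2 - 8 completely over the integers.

(q**2 + 1)·(q**2 - 8)

Substitute u = q**2 to get a quadratic in u, then factor.
q**2 - 8 is irreducible over ℤ (8 is not a perfect square).
q**2 + 1 is irreducible over ℤ (sum of squares).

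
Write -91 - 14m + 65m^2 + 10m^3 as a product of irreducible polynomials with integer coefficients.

Group as (10m^3 - 14m) + (65m^2 - 91) = 2m(5m^2 - 7) + 13(5m^2 - 7).
Both groups share the factor (5m^2 - 7).

(2m + 13)(5m^2 - 7)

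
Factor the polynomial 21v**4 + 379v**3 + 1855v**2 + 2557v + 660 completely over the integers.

Among the possible rational roots, v = −1/3 is a root, giving the factor (3v + 1) and quotient 7v**3 + 124v**2 + 577v + 660.
Next, v = −11 is a root, so (v + 11) divides it; the quotient is 7v**2 + 47v + 60.
The remaining quadratic factors as (v + 5)(7v + 12).

(3v + 1)(7v + 12)(v + 11)(v + 5)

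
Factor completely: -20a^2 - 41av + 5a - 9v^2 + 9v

Group: -5a(4a + v - 1) - 9v(4a + v - 1); both groups contain (4a + v - 1).

-(4a + v - 1)(5a + 9v)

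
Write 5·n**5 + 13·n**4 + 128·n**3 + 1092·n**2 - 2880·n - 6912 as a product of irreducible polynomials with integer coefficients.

Testing divisors of the constant over divisors of the leading coefficient, n = -6 is a root, giving the factor (n + 6) and quotient 5·n**4 - 17·n**3 + 230·n**2 - 288·n - 1152.
Then n = 3 is a root, so (n - 3) divides it; the quotient is 5·n**3 - 2·n**2 + 224·n + 384.
Continuing, n = -8/5 is a root, giving the factor (5·n + 8) and quotient n**2 - 2·n + 48.
The quadratic n**2 - 2·n + 48 has discriminant -188 < 0 and is irreducible over ℤ.

(5·n + 8)·(n + 6)·(n - 3)·(n**2 - 2·n + 48)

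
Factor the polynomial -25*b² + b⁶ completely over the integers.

b²*(b² + 5)*(b² - 5)

Factor out b² first: what remains is b⁴ - 25.
Recognize a difference of squares with the parts b² and 5.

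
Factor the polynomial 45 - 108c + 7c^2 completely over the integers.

(7c - 3)(c - 15)

Need a pair with product 7·45 = 315 and sum -108: that's -105 and -3.
Split the middle term: 7c^2 - 105c - 3c + 45 = 7c(c - 15) - 3(c - 15).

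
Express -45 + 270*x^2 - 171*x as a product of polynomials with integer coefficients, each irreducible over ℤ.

Pull out the common factor 9, then factor the remaining trinomial.

9*(5*x + 1)*(6*x - 5)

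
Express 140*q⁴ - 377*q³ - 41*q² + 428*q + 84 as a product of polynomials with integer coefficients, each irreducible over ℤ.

(4*q - 7)*(5*q + 1)*(7*q + 6)*(q - 2)

Trying the rational-root candidates, q = 2 is a root, giving the factor (q - 2) and quotient 140*q³ - 97*q² - 235*q - 42.
Continuing, q = 7/4 is a root, so (4*q - 7) divides it; the quotient is 35*q² + 37*q + 6.
The remaining quadratic factors as (5*q + 1)(7*q + 6).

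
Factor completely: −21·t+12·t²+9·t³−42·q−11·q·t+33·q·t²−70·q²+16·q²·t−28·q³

Group: 2·q·(−14·q²−13·q·t−14·q−3·t²−7·t) + (−3·t+3)·(−14·q²−13·q·t−14·q−3·t²−7·t); both groups contain (−14·q²−13·q·t−14·q−3·t²−7·t), so (2·q−3·t+3) is a factor with cofactor −14·q²−13·q·t−14·q−3·t²−7·t.
The cofactor groups again: −14·q²−13·q·t−14·q−3·t²−7·t = −7·q·(2·q+t) + (−3·t−7)·(2·q+t); both groups contain (2·q+t), giving −(7·q+3·t+7)·(2·q+t).

−(2·q+t)·(2·q−3·t+3)·(7·q+3·t+7)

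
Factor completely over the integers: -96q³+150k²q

6q(5k+4q)(5k-4q)

Every term has a factor of 6q. Then 25k²-16q² = (5k)² − (4q)².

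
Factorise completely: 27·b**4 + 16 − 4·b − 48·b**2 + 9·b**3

By the rational root theorem, b = −2/3 is a root, so (3·b + 2) divides it; the quotient is 9·b**3 − 3·b**2 − 14·b + 8.
Next, b = 2/3 is a root, so (3·b − 2) is a factor; dividing leaves 3·b**2 + b − 4.
The remaining quadratic factors as (3·b + 4)(b − 1).

(3·b + 2)·(3·b + 4)·(3·b − 2)·(b − 1)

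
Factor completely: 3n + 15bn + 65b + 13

(3n + 13)(5b + 1)

Group as (15bn + 65b) + (3n + 13) = 5b(3n + 13) + (3n + 13).
Both groups share the factor (3n + 13).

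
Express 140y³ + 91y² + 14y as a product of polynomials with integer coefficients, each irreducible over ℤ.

7y(4y + 1)(5y + 2)

Pull out the common factor 7y, then factor the remaining trinomial.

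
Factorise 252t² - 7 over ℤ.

Every term has a factor of 7. Then 36t² - 1 = (6t)² − (1)².

7(6t + 1)(6t - 1)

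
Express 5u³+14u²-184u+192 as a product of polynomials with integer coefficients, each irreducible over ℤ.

(5u-6)(u+8)(u-4)

Trying the rational-root candidates, u = -8 is a root, so (u+8) divides it; the quotient is 5u²-26u+24.
The remaining quadratic factors as (5u-6)(u-4).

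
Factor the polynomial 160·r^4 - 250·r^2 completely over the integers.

Every term has a factor of 10·r^2. Then 16·r^2 - 25 = (4·r)² − (5)².

10·r^2·(4·r + 5)·(4·r - 5)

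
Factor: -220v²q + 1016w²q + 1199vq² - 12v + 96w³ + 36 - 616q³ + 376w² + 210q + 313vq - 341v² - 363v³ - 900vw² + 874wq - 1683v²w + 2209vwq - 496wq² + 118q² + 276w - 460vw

-(11v - w - 11q - 3)(11v + 8w - 8q + 6)(3v + 12w + 7q + 2)

Group: 11v(-33v² - 156vw - 53vq - 40v - 96w² + 40wq - 88w + 56q² - 26q - 12) + (-w - 11q - 3)(-33v² - 156vw - 53vq - 40v - 96w² + 40wq - 88w + 56q² - 26q - 12); both groups contain (-33v² - 156vw - 53vq - 40v - 96w² + 40wq - 88w + 56q² - 26q - 12), so (11v - w - 11q - 3) is a factor with cofactor -33v² - 156vw - 53vq - 40v - 96w² + 40wq - 88w + 56q² - 26q - 12.
The cofactor groups again: -33v² - 156vw - 53vq - 40v - 96w² + 40wq - 88w + 56q² - 26q - 12 = -11v(3v + 12w + 7q + 2) + (-8w + 8q - 6)(3v + 12w + 7q + 2); both groups contain (3v + 12w + 7q + 2), giving -(11v + 8w - 8q + 6)(3v + 12w + 7q + 2).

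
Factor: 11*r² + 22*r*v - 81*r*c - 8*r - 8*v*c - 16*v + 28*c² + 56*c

Group: r*(11*r - 4*c - 8) + (2*v - 7*c)*(11*r - 4*c - 8); both groups contain (11*r - 4*c - 8).

(11*r - 4*c - 8)*(r + 2*v - 7*c)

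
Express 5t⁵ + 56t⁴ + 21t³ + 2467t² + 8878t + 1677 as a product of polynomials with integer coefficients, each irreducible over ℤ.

Testing divisors of the constant over divisors of the leading coefficient, t = -3 is a root, so (t + 3) is a factor; dividing leaves 5t⁴ + 41t³ - 102t² + 2773t + 559.
Then t = -1/5 is a root, so (5t + 1) is a factor; dividing leaves t³ + 8t² - 22t + 559.
Continuing, t = -13 is a root, so (t + 13) divides it; the quotient is t² - 5t + 43.
The quadratic t² - 5t + 43 has discriminant -147 < 0 and is irreducible over ℤ.

(5t + 1)(t + 13)(t + 3)(t² - 5t + 43)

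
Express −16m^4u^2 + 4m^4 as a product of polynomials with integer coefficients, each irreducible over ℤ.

Factor out 4m^4 first: what remains is −4u^2 + 1.
Recognize a difference of squares with the parts 1 and 2u.

−4m^4(2u + 1)(2u − 1)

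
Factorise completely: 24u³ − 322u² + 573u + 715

(4u − 13)(6u + 5)(u − 11)

Testing divisors of the constant over divisors of the leading coefficient, u = −5/6 is a root, giving the factor (6u + 5) and quotient 4u² − 57u + 143.
The remaining quadratic factors as (4u − 13)(u − 11).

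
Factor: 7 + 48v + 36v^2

(6v + 1)(6v + 7)

Need a pair with product 36·7 = 252 and sum 48: that's 42 and 6.
Split the middle term: 36v^2 + 42v + 6v + 7 = 6v(6v + 7) + (6v + 7).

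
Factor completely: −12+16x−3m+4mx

Group as (4mx−3m) + (16x−12) = m(4x−3) + 4(4x−3).
Both groups share the factor (4x−3).

(4x−3)(m+4)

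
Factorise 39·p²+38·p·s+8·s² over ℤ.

(13·p+4·s)·(3·p+2·s)

Group: 3·p·(13·p+4·s) + 2·s·(13·p+4·s); both groups contain (13·p+4·s).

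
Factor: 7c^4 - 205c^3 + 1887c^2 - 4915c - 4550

(7c + 5)(c - 10)(c - 13)(c - 7)

Among the possible rational roots, c = 7 is a root, giving the factor (c - 7) and quotient 7c^3 - 156c^2 + 795c + 650.
Then c = 13 is a root, so (c - 13) divides it; the quotient is 7c^2 - 65c - 50.
The remaining quadratic factors as (7c + 5)(c - 10).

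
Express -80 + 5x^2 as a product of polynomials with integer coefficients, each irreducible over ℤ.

5(x + 4)(x - 4)

Every term has a factor of 5. Then x^2 - 16 = (x)² − (4)².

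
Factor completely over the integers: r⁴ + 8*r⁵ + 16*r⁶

Every term has a factor of r⁴; factoring it out leaves 16*r² + 8*r + 1.
Recognize a perfect-square trinomial with the parts 4*r and 1.

r⁴*(4*r + 1)²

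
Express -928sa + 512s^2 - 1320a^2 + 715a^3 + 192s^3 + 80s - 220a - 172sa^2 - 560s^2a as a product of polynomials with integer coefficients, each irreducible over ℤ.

(4s - 11a)(4s - 5a + 10)(12s + 13a + 2)

Group: 12s(16s^2 - 64sa + 40s + 55a^2 - 110a) + (13a + 2)(16s^2 - 64sa + 40s + 55a^2 - 110a); both groups contain (16s^2 - 64sa + 40s + 55a^2 - 110a), so (12s + 13a + 2) is a factor with cofactor 16s^2 - 64sa + 40s + 55a^2 - 110a.
The cofactor groups again: 16s^2 - 64sa + 40s + 55a^2 - 110a = 4s(4s - 11a) + (-5a + 10)(4s - 11a); both groups contain (4s - 11a), giving (4s - 5a + 10)(4s - 11a).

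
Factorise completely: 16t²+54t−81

Need a pair with product 16·(−81) = −1296 and sum 54: that's −18 and 72.
Split the middle term: 16t²−18t + 72t−81 = 2t(8t−9) + 9(8t−9).

(2t+9)(8t−9)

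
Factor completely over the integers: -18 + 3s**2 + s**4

(s**2 + 6)(s**2 - 3)

Substitute u = s**2 to get a quadratic in u, then factor.
s**2 + 6 is irreducible over ℤ (always positive, so no real roots).
s**2 - 3 is irreducible over ℤ (3 is not a perfect square).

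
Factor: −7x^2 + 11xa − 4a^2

−(7x − 4a)(x − a)

Group: −7x(x − a) + 4a(x − a); both groups contain (x − a).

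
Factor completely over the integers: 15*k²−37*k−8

Need a pair with product 15·(−8) = −120 and sum −37: that's 3 and −40.
Split the middle term: 15*k²+3*k − 40*k−8 = 3*k*(5*k+1) − 8*(5*k+1).

(3*k−8)*(5*k+1)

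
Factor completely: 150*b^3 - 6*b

6*b*(5*b + 1)*(5*b - 1)

Pull out the common factor 6*b; 25*b^2 - 1 is a difference of squares.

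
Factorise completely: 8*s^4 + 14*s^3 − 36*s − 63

Group as (8*s^4 − 36*s) + (14*s^3 − 63) = 4*s*(2*s^3 − 9) + 7*(2*s^3 − 9).
Both groups share the factor (2*s^3 − 9).

(4*s + 7)*(2*s^3 − 9)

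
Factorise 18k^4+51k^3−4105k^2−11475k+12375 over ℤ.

(3k+11)(6k−5)(k+15)(k−15)

Testing divisors of the constant over divisors of the leading coefficient, k = 5/6 is a root, so (6k−5) is a factor; dividing leaves 3k^3+11k^2−675k−2475.
Continuing, k = −15 is a root, so (k+15) is a factor; dividing leaves 3k^2−34k−165.
The remaining quadratic factors as (k−15)(3k+11).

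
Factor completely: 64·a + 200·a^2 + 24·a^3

Pull out the common factor 8·a, then factor the remaining trinomial.

8·a·(3·a + 1)·(a + 8)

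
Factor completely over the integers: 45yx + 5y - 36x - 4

(5y - 4)(9x + 1)

Group as (45yx + 5y) + (-36x - 4) = 5y(9x + 1) - 4(9x + 1).
Both groups share the factor (9x + 1).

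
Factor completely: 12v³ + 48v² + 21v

Pull out the common factor 3v, then factor the remaining trinomial.

3v(2v + 1)(2v + 7)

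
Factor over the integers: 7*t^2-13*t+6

Need a pair with product 7·6 = 42 and sum -13: that's -6 and -7.
Split the middle term: 7*t^2-6*t - 7*t+6 = t*(7*t-6) - (7*t-6).

(7*t-6)*(t-1)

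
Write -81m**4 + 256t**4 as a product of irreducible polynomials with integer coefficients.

(4t - 3m)(4t + 3m)(16t**2 + 9m**2)

(4t)⁴ − (3m)⁴ = ((4t)² − (3m)²)((4t)² + (3m)²); the first factor splits again, the second (16t**2 + 9m**2) is irreducible.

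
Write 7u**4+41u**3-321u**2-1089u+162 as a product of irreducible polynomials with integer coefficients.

(7u-1)(u+3)(u+9)(u-6)

Among the possible rational roots, u = 6 is a root, so (u-6) divides it; the quotient is 7u**3+83u**2+177u-27.
Continuing, u = 1/7 is a root, so (7u-1) divides it; the quotient is u**2+12u+27.
The remaining quadratic factors as (u+3)(u+9).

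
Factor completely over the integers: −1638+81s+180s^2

Pull out the common factor 9, then factor the remaining trinomial.

9(4s+13)(5s−14)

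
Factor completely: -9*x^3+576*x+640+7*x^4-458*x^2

(7*x+5)*(x+8)*(x-2)*(x-8)

Among the possible rational roots, x = -5/7 is a root, giving the factor (7*x+5) and quotient x^3-2*x^2-64*x+128.
Next, x = 2 is a root, so (x-2) is a factor; dividing leaves x^2-64.
The remaining quadratic factors as (x-8)(x+8).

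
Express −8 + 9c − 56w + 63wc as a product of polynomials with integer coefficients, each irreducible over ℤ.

Group as (63wc − 56w) + (9c − 8) = 7w(9c − 8) + (9c − 8).
Both groups share the factor (9c − 8).

(7w + 1)(9c − 8)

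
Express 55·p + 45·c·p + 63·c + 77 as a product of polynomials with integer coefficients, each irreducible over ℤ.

Group as (45·c·p + 63·c) + (55·p + 77) = 9·c·(5·p + 7) + 11·(5·p + 7).
Both groups share the factor (5·p + 7).

(5·p + 7)·(9·c + 11)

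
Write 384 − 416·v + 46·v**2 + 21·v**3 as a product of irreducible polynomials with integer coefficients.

Among the possible rational roots, v = 8/3 is a root, giving the factor (3·v − 8) and quotient 7·v**2 + 34·v − 48.
The remaining quadratic factors as (7·v − 8)(v + 6).

(3·v − 8)·(7·v − 8)·(v + 6)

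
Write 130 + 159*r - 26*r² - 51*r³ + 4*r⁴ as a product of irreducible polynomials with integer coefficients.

(4*r + 5)*(r + 1)*(r - 13)*(r - 2)

Among the possible rational roots, r = 13 is a root, so (r - 13) is a factor; dividing leaves 4*r³ + r² - 13*r - 10.
Continuing, r = -1 is a root, so (r + 1) is a factor; dividing leaves 4*r² - 3*r - 10.
The remaining quadratic factors as (4*r + 5)(r - 2).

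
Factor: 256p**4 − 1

(4p)⁴ − (1)⁴ = ((4p)² − (1)²)((4p)² + (1)²); the first factor splits again, the second (16p**2 + 1) is irreducible.

(4p + 1)(4p − 1)(16p**2 + 1)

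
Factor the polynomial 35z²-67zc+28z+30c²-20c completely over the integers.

(7z-5c)(5z-6c+4)

Group: 5z(7z-5c) + (-6c+4)(7z-5c); both groups contain (7z-5c).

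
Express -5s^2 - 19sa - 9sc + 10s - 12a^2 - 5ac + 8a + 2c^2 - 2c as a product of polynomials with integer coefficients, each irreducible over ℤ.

Group: -s(5s + 4a - c) + (-3a - 2c + 2)(5s + 4a - c); both groups contain (5s + 4a - c).

-(s + 3a + 2c - 2)(5s + 4a - c)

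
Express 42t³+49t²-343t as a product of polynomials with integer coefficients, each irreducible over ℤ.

Pull out the common factor 7t, then factor the remaining trinomial.

7t(2t+7)(3t-7)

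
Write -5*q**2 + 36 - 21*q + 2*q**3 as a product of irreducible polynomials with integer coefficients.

(2*q - 3)*(q + 3)*(q - 4)

Among the possible rational roots, q = 4 is a root, so (q - 4) is a factor; dividing leaves 2*q**2 + 3*q - 9.
The remaining quadratic factors as (q + 3)(2*q - 3).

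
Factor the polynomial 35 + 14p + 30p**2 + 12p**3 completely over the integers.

Group as (12p**3 + 14p) + (30p**2 + 35) = 2p(6p**2 + 7) + 5(6p**2 + 7).
Both groups share the factor (6p**2 + 7).

(2p + 5)(6p**2 + 7)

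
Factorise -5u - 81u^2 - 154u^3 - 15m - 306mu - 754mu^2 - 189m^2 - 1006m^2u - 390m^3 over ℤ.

Group: 10m(-39m^2 - 46mu - 15m - 11u^2 - 5u) + (14u + 1)(-39m^2 - 46mu - 15m - 11u^2 - 5u); both groups contain (-39m^2 - 46mu - 15m - 11u^2 - 5u), so (10m + 14u + 1) is a factor with cofactor -39m^2 - 46mu - 15m - 11u^2 - 5u.
The cofactor groups again: -39m^2 - 46mu - 15m - 11u^2 - 5u = -13m(3m + u) + (-11u - 5)(3m + u); both groups contain (3m + u), giving -(13m + 11u + 5)(3m + u).

-(10m + 14u + 1)(13m + 11u + 5)(3m + u)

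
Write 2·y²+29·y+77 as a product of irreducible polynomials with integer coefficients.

(2·y+7)·(y+11)

Need a pair with product 2·77 = 154 and sum 29: that's 7 and 22.
Split the middle term: 2·y²+7·y + 22·y+77 = y·(2·y+7) + 11·(2·y+7).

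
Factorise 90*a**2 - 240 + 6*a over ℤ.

6*(3*a + 5)*(5*a - 8)

Pull out the common factor 6, then factor the remaining trinomial.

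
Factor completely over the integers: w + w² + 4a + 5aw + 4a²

(4a + w)(a + w + 1)

Group: 4a(a + w + 1) + w(a + w + 1); both groups contain (a + w + 1).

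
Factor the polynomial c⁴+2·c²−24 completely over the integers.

Substitute u = c² to get a quadratic in u, then factor.
c²+6 is irreducible over ℤ (always positive, so no real roots).
c²−4 is a difference of squares.

(c+2)·(c−2)·(c²+6)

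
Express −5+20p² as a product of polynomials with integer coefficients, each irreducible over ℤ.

5(2p+1)(2p−1)

Factor out 5, leaving 4p²−1, which is a difference of two squares.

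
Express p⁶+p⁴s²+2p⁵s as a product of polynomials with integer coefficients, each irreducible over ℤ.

Pull out the common factor p⁴, leaving p²+2ps+s².
Recognize a perfect-square trinomial with the parts s and p.

p⁴(p+s)²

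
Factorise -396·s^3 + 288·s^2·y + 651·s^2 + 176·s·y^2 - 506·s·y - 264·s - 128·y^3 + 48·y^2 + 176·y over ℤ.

Group: 11·s·(-36·s^2 + 33·s + 16·y^2 - 22·y) + (-8·y - 8)·(-36·s^2 + 33·s + 16·y^2 - 22·y); both groups contain (-36·s^2 + 33·s + 16·y^2 - 22·y), so (11·s - 8·y - 8) is a factor with cofactor -36·s^2 + 33·s + 16·y^2 - 22·y.
The cofactor groups again: -36·s^2 + 33·s + 16·y^2 - 22·y = -3·s·(12·s + 8·y - 11) + 2·y·(12·s + 8·y - 11); both groups contain (12·s + 8·y - 11), giving -(3·s - 2·y)·(12·s + 8·y - 11).

-(11·s - 8·y - 8)·(12·s + 8·y - 11)·(3·s - 2·y)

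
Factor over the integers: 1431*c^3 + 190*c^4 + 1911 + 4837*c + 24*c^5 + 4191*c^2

Among the possible rational roots, c = -7/4 is a root, so (4*c + 7) divides it; the quotient is 6*c^4 + 37*c^3 + 293*c^2 + 535*c + 273.
Continuing, c = -7/6 is a root, giving the factor (6*c + 7) and quotient c^3 + 5*c^2 + 43*c + 39.
Then c = -1 is a root, so (c + 1) divides it; the quotient is c^2 + 4*c + 39.
The quadratic c^2 + 4*c + 39 has discriminant -140 < 0 and is irreducible over ℤ.

(4*c + 7)*(6*c + 7)*(c + 1)*(c^2 + 4*c + 39)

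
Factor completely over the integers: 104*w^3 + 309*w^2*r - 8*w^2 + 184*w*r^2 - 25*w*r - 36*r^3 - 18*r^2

Group: w*(104*w^2 + 101*w*r - 8*w - 18*r^2 - 9*r) + 2*r*(104*w^2 + 101*w*r - 8*w - 18*r^2 - 9*r); both groups contain (104*w^2 + 101*w*r - 8*w - 18*r^2 - 9*r), so (w + 2*r) is a factor with cofactor 104*w^2 + 101*w*r - 8*w - 18*r^2 - 9*r.
The cofactor groups again: 104*w^2 + 101*w*r - 8*w - 18*r^2 - 9*r = 8*w*(13*w - 2*r - 1) + 9*r*(13*w - 2*r - 1); both groups contain (13*w - 2*r - 1), giving (8*w + 9*r)*(13*w - 2*r - 1).

(13*w - 2*r - 1)*(w + 2*r)*(8*w + 9*r)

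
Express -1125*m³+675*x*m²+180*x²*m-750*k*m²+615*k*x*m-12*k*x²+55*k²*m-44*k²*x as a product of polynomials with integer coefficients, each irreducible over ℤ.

-(4*x-5*m)*(11*k+3*x+15*m)*(k-15*m)

Group: k*(-44*k*x+55*k*m-12*x²-45*x*m+75*m²) - 15*m*(-44*k*x+55*k*m-12*x²-45*x*m+75*m²); both groups contain (-44*k*x+55*k*m-12*x²-45*x*m+75*m²), so (k-15*m) is a factor with cofactor -44*k*x+55*k*m-12*x²-45*x*m+75*m².
The cofactor groups again: -44*k*x+55*k*m-12*x²-45*x*m+75*m² = -4*x*(11*k+3*x+15*m) + 5*m*(11*k+3*x+15*m); both groups contain (11*k+3*x+15*m), giving -(4*x-5*m)*(11*k+3*x+15*m).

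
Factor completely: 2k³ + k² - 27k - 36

(2k + 3)(k + 3)(k - 4)

Trying the rational-root candidates, k = 4 is a root, so (k - 4) divides it; the quotient is 2k² + 9k + 9.
The remaining quadratic factors as (k + 3)(2k + 3).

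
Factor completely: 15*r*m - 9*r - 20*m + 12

(3*r - 4)*(5*m - 3)

Group as (15*r*m - 9*r) + (-20*m + 12) = 3*r*(5*m - 3) - 4*(5*m - 3).
Both groups share the factor (5*m - 3).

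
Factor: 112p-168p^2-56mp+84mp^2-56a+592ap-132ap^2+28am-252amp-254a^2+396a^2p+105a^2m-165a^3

-(11a-7m+14)(15a-6p+4)(a-2p)

Group: 15a(-11a^2+7am+22ap-14a-14mp+28p) + (-6p+4)(-11a^2+7am+22ap-14a-14mp+28p); both groups contain (-11a^2+7am+22ap-14a-14mp+28p), so (15a-6p+4) is a factor with cofactor -11a^2+7am+22ap-14a-14mp+28p.
The cofactor groups again: -11a^2+7am+22ap-14a-14mp+28p = -11a(a-2p) + (7m-14)(a-2p); both groups contain (a-2p), giving -(11a-7m+14)(a-2p).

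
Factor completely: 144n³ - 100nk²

4n(6n - 5k)(6n + 5k)

Factor out 4n, leaving 36n² - 25k², which is a difference of two squares.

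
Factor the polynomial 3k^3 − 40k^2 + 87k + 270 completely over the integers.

Among the possible rational roots, k = −5/3 is a root, so (3k + 5) is a factor; dividing leaves k^2 − 15k + 54.
The remaining quadratic factors as (k − 9)(k − 6).

(3k + 5)(k − 6)(k − 9)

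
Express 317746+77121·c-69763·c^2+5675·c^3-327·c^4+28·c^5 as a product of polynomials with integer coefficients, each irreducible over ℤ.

Among the possible rational roots, c = 11 is a root, so (c-11) divides it; the quotient is 28·c^4-19·c^3+5466·c^2-9637·c-28886.
Then c = -11/7 is a root, giving the factor (7·c+11) and quotient 4·c^3-9·c^2+795·c-2626.
Continuing, c = 13/4 is a root, so (4·c-13) is a factor; dividing leaves c^2+c+202.
The quadratic c^2+c+202 has discriminant -807 < 0 and is irreducible over ℤ.

(4·c-13)·(7·c+11)·(c-11)·(c^2+c+202)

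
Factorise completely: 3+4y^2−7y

(4y−3)(y−1)

Need a pair with product 4·3 = 12 and sum −7: that's −3 and −4.
Split the middle term: 4y^2−3y − 4y+3 = y(4y−3) − (4y−3).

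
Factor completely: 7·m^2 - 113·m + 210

Need a pair with product 7·210 = 1470 and sum -113: that's -98 and -15.
Split the middle term: 7·m^2 - 98·m - 15·m + 210 = 7·m·(m - 14) - 15·(m - 14).

(7·m - 15)·(m - 14)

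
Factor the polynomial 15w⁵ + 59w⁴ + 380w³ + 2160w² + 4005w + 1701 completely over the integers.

(3w + 7)(5w + 3)(w + 3)(w² - 2w + 27)

Among the possible rational roots, w = -3 is a root, so (w + 3) divides it; the quotient is 15w⁴ + 14w³ + 338w² + 1146w + 567.
Next, w = -7/3 is a root, so (3w + 7) is a factor; dividing leaves 5w³ - 7w² + 129w + 81.
Continuing, w = -3/5 is a root, so (5w + 3) divides it; the quotient is w² - 2w + 27.
The quadratic w² - 2w + 27 has discriminant -104 < 0 and is irreducible over ℤ.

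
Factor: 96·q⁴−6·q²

6·q²·(4·q+1)·(4·q−1)

Pull out the common factor 6·q²; 16·q²−1 is a difference of squares.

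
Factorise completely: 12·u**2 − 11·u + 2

Need a pair with product 12·2 = 24 and sum −11: that's −3 and −8.
Split the middle term: 12·u**2 − 3·u − 8·u + 2 = 3·u·(4·u − 1) − 2·(4·u − 1).

(3·u − 2)·(4·u − 1)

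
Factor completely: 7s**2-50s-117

Need a pair with product 7·(-117) = -819 and sum -50: that's 13 and -63.
Split the middle term: 7s**2+13s - 63s-117 = s(7s+13) - 9(7s+13).

(7s+13)(s-9)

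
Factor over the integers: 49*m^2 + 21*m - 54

Need a pair with product 49·(-54) = -2646 and sum 21: that's 63 and -42.
Split the middle term: 49*m^2 + 63*m - 42*m - 54 = 7*m*(7*m + 9) - 6*(7*m + 9).

(7*m + 9)*(7*m - 6)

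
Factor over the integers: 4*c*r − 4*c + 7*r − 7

Group as (4*c*r − 4*c) + (7*r − 7) = 4*c*(r − 1) + 7*(r − 1).
Both groups share the factor (r − 1).

(4*c + 7)*(r − 1)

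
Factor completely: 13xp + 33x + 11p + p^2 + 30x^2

(10x + p + 11)(3x + p)

Group: 3x(10x + p + 11) + p(10x + p + 11); both groups contain (10x + p + 11).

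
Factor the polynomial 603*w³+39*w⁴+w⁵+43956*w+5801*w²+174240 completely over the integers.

Trying the rational-root candidates, w = −11 is a root, giving the factor (w+11) and quotient w⁴+28*w³+295*w²+2556*w+15840.
Continuing, w = −12 is a root, giving the factor (w+12) and quotient w³+16*w²+103*w+1320.
Next, w = −15 is a root, giving the factor (w+15) and quotient w²+w+88.
The quadratic w²+w+88 has discriminant −351 < 0 and is irreducible over ℤ.

(w+11)*(w+12)*(w+15)*(w²+w+88)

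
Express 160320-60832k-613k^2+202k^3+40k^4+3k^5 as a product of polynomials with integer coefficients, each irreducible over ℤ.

(3k-8)(k+15)(k-8)(k^2+9k+167)

Trying the rational-root candidates, k = 8/3 is a root, so (3k-8) divides it; the quotient is k^4+16k^3+110k^2+89k-20040.
Next, k = -15 is a root, so (k+15) divides it; the quotient is k^3+k^2+95k-1336.
Then k = 8 is a root, so (k-8) is a factor; dividing leaves k^2+9k+167.
The quadratic k^2+9k+167 has discriminant -587 < 0 and is irreducible over ℤ.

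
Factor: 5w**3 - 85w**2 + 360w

Pull out the common factor 5w, then factor the remaining trinomial.

5w(w - 8)(w - 9)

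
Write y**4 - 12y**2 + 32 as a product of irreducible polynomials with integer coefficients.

(y + 2)(y - 2)(y**2 - 8)

Substitute u = y**2 to get a quadratic in u, then factor.
y**2 - 4 is a difference of squares.
y**2 - 8 is irreducible over ℤ (8 is not a perfect square).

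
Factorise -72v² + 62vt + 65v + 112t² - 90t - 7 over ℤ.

Group: -9v(8v - 14t - 1) + (-8t + 7)(8v - 14t - 1); both groups contain (8v - 14t - 1).

-(8v - 14t - 1)(9v + 8t - 7)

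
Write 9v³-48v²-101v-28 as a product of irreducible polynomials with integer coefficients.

Trying the rational-root candidates, v = -1/3 is a root, giving the factor (3v+1) and quotient 3v²-17v-28.
The remaining quadratic factors as (3v+4)(v-7).

(3v+1)(3v+4)(v-7)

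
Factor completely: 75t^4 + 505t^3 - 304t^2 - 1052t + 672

(3t - 2)(5t + 8)(5t - 6)(t + 7)

Testing divisors of the constant over divisors of the leading coefficient, t = -7 is a root, giving the factor (t + 7) and quotient 75t^3 - 20t^2 - 164t + 96.
Next, t = 2/3 is a root, so (3t - 2) divides it; the quotient is 25t^2 + 10t - 48.
The remaining quadratic factors as (5t - 6)(5t + 8).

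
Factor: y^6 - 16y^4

y^4(y + 4)(y - 4)

Factor out y^4 first: what remains is y^2 - 16.
Recognize a difference of squares with the parts y and 4.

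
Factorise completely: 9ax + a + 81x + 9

Group as (9ax + a) + (81x + 9) = a(9x + 1) + 9(9x + 1).
Both groups share the factor (9x + 1).

(9x + 1)(a + 9)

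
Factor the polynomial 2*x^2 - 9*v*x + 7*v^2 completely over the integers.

Group: v*(7*v - 2*x) - x*(7*v - 2*x); both groups contain (7*v - 2*x).

(7*v - 2*x)*(v - x)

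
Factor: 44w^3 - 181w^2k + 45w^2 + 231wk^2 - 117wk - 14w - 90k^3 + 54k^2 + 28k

(11w - 15k + 14)(w - 2k)(4w - 3k - 1)

Group: w(44w^2 - 93wk + 45w + 45k^2 - 27k - 14) - 2k(44w^2 - 93wk + 45w + 45k^2 - 27k - 14); both groups contain (44w^2 - 93wk + 45w + 45k^2 - 27k - 14), so (w - 2k) is a factor with cofactor 44w^2 - 93wk + 45w + 45k^2 - 27k - 14.
The cofactor groups again: 44w^2 - 93wk + 45w + 45k^2 - 27k - 14 = 11w(4w - 3k - 1) + (-15k + 14)(4w - 3k - 1); both groups contain (4w - 3k - 1), giving (11w - 15k + 14)(4w - 3k - 1).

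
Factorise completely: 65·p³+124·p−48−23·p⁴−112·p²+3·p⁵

(3·p−2)·(p−2)·(p−4)·(p²−p+3)

Testing divisors of the constant over divisors of the leading coefficient, p = 2 is a root, so (p−2) is a factor; dividing leaves 3·p⁴−17·p³+31·p²−50·p+24.
Next, p = 4 is a root, so (p−4) is a factor; dividing leaves 3·p³−5·p²+11·p−6.
Then p = 2/3 is a root, so (3·p−2) divides it; the quotient is p²−p+3.
The quadratic p²−p+3 has discriminant −11 < 0 and is irreducible over ℤ.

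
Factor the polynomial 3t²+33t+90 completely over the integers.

Pull out the common factor 3, then factor the remaining trinomial.

3(t+5)(t+6)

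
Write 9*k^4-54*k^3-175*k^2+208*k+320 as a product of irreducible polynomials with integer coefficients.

(3*k+8)*(3*k-5)*(k+1)*(k-8)

Among the possible rational roots, k = 8 is a root, so (k-8) divides it; the quotient is 9*k^3+18*k^2-31*k-40.
Then k = -1 is a root, so (k+1) divides it; the quotient is 9*k^2+9*k-40.
The remaining quadratic factors as (3*k+8)(3*k-5).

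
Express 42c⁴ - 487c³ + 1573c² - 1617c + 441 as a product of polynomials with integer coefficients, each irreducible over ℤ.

Testing divisors of the constant over divisors of the leading coefficient, c = 7/6 is a root, giving the factor (6c - 7) and quotient 7c³ - 73c² + 177c - 63.
Then c = 3/7 is a root, so (7c - 3) is a factor; dividing leaves c² - 10c + 21.
The remaining quadratic factors as (c - 3)(c - 7).

(6c - 7)(7c - 3)(c - 3)(c - 7)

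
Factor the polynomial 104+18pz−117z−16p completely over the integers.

Group as (18pz−16p) + (−117z+104) = 2p(9z−8) − 13(9z−8).
Both groups share the factor (9z−8).

(2p−13)(9z−8)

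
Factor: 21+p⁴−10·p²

(p²−3)·(p²−7)

Substitute u = p² to get a quadratic in u, then factor.
p²−3 is irreducible over ℤ (3 is not a perfect square).
p²−7 is irreducible over ℤ (7 is not a perfect square).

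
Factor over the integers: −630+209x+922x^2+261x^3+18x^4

(3x−2)(6x+7)(x+5)(x+9)

Trying the rational-root candidates, x = 2/3 is a root, so (3x−2) is a factor; dividing leaves 6x^3+91x^2+368x+315.
Next, x = −5 is a root, so (x+5) divides it; the quotient is 6x^2+61x+63.
The remaining quadratic factors as (x+9)(6x+7).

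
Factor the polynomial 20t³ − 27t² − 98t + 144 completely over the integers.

(4t + 9)(5t − 8)(t − 2)

Trying the rational-root candidates, t = 8/5 is a root, so (5t − 8) divides it; the quotient is 4t² + t − 18.
The remaining quadratic factors as (t − 2)(4t + 9).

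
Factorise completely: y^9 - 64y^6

Factor out y^6 first: what remains is y^3 - 64.
Recognize a difference of cubes with the parts y and 4.

y^6(y - 4)(y^2 + 4y + 16)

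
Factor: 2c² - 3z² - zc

Group: -3z(z + c) + 2c(z + c); both groups contain (z + c).

-(3z - 2c)(z + c)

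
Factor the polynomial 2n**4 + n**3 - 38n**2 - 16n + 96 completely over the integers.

Trying the rational-root candidates, n = 3/2 is a root, so (2n - 3) divides it; the quotient is n**3 + 2n**2 - 16n - 32.
Next, n = -4 is a root, so (n + 4) divides it; the quotient is n**2 - 2n - 8.
The remaining quadratic factors as (n - 4)(n + 2).

(2n - 3)(n + 2)(n + 4)(n - 4)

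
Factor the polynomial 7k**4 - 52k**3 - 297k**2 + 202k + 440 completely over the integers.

(7k - 10)(k + 1)(k + 4)(k - 11)

Testing divisors of the constant over divisors of the leading coefficient, k = 11 is a root, so (k - 11) divides it; the quotient is 7k**3 + 25k**2 - 22k - 40.
Next, k = -1 is a root, giving the factor (k + 1) and quotient 7k**2 + 18k - 40.
The remaining quadratic factors as (k + 4)(7k - 10).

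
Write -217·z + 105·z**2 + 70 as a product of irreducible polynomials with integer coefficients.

Pull out the common factor 7, then factor the remaining trinomial.

7·(3·z - 5)·(5·z - 2)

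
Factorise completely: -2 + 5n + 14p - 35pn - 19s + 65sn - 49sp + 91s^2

(13s - 7p + 1)(7s + 5n - 2)

Group: 7s(13s - 7p + 1) + (5n - 2)(13s - 7p + 1); both groups contain (13s - 7p + 1).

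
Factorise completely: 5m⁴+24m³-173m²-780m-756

(5m+9)(m+2)(m+7)(m-6)

Among the possible rational roots, m = -7 is a root, so (m+7) divides it; the quotient is 5m³-11m²-96m-108.
Next, m = -2 is a root, so (m+2) is a factor; dividing leaves 5m²-21m-54.
The remaining quadratic factors as (5m+9)(m-6).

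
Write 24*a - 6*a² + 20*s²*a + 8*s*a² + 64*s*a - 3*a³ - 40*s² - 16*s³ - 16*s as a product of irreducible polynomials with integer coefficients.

-(2*s - 3*a)*(4*s - a + 2)*(2*s + a + 4)

Group: 4*s*(-4*s² + 4*s*a - 8*s + 3*a² + 12*a) + (-a + 2)*(-4*s² + 4*s*a - 8*s + 3*a² + 12*a); both groups contain (-4*s² + 4*s*a - 8*s + 3*a² + 12*a), so (4*s - a + 2) is a factor with cofactor -4*s² + 4*s*a - 8*s + 3*a² + 12*a.
The cofactor groups again: -4*s² + 4*s*a - 8*s + 3*a² + 12*a = -2*s*(2*s - 3*a) + (-a - 4)*(2*s - 3*a); both groups contain (2*s - 3*a), giving -(2*s + a + 4)*(2*s - 3*a).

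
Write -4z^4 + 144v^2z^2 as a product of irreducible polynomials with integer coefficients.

Factor out 4z^2, leaving 36v^2 - z^2, which is a difference of two squares.

4z^2(6v + z)(6v - z)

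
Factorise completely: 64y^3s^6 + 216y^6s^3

8s^3y^3(3y + 2s)(9y^2 - 6ys + 4s^2)

Pull out the common factor 8y^3s^3, leaving 27y^3 + 8s^3.
Recognize a sum of cubes with the parts 2s and 3y.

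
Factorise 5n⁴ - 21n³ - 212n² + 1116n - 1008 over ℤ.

By the rational root theorem, n = -7 is a root, giving the factor (n + 7) and quotient 5n³ - 56n² + 180n - 144.
Continuing, n = 6 is a root, so (n - 6) is a factor; dividing leaves 5n² - 26n + 24.
The remaining quadratic factors as (5n - 6)(n - 4).

(5n - 6)(n + 7)(n - 4)(n - 6)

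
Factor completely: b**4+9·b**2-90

Substitute u = b**2 to get a quadratic in u, then factor.
b**2-6 is irreducible over ℤ (6 is not a perfect square).
b**2+15 is irreducible over ℤ (always positive, so no real roots).

(b**2+15)·(b**2-6)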